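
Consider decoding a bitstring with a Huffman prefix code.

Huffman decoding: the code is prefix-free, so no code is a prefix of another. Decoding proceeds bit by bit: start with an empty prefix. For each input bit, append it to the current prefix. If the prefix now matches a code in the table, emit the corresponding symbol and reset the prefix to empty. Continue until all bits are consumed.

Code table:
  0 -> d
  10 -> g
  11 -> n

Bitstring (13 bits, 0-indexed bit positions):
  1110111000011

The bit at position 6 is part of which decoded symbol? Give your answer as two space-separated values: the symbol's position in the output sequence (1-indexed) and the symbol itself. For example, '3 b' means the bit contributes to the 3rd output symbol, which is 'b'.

Bit 0: prefix='1' (no match yet)
Bit 1: prefix='11' -> emit 'n', reset
Bit 2: prefix='1' (no match yet)
Bit 3: prefix='10' -> emit 'g', reset
Bit 4: prefix='1' (no match yet)
Bit 5: prefix='11' -> emit 'n', reset
Bit 6: prefix='1' (no match yet)
Bit 7: prefix='10' -> emit 'g', reset
Bit 8: prefix='0' -> emit 'd', reset
Bit 9: prefix='0' -> emit 'd', reset
Bit 10: prefix='0' -> emit 'd', reset

Answer: 4 g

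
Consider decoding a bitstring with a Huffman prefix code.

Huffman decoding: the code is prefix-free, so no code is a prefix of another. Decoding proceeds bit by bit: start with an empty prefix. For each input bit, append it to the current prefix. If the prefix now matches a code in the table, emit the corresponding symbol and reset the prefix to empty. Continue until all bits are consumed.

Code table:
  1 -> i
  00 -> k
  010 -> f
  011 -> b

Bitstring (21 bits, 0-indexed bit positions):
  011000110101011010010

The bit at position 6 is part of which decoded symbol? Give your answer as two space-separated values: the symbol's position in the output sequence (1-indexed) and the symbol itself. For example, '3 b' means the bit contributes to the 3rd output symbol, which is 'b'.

Answer: 3 b

Derivation:
Bit 0: prefix='0' (no match yet)
Bit 1: prefix='01' (no match yet)
Bit 2: prefix='011' -> emit 'b', reset
Bit 3: prefix='0' (no match yet)
Bit 4: prefix='00' -> emit 'k', reset
Bit 5: prefix='0' (no match yet)
Bit 6: prefix='01' (no match yet)
Bit 7: prefix='011' -> emit 'b', reset
Bit 8: prefix='0' (no match yet)
Bit 9: prefix='01' (no match yet)
Bit 10: prefix='010' -> emit 'f', reset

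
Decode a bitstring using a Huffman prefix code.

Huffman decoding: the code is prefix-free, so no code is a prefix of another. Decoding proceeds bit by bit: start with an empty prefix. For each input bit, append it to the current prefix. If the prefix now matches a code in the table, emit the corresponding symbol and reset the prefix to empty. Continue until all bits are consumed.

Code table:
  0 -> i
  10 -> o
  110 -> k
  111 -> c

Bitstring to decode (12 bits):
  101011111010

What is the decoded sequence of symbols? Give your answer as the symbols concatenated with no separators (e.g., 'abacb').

Bit 0: prefix='1' (no match yet)
Bit 1: prefix='10' -> emit 'o', reset
Bit 2: prefix='1' (no match yet)
Bit 3: prefix='10' -> emit 'o', reset
Bit 4: prefix='1' (no match yet)
Bit 5: prefix='11' (no match yet)
Bit 6: prefix='111' -> emit 'c', reset
Bit 7: prefix='1' (no match yet)
Bit 8: prefix='11' (no match yet)
Bit 9: prefix='110' -> emit 'k', reset
Bit 10: prefix='1' (no match yet)
Bit 11: prefix='10' -> emit 'o', reset

Answer: oocko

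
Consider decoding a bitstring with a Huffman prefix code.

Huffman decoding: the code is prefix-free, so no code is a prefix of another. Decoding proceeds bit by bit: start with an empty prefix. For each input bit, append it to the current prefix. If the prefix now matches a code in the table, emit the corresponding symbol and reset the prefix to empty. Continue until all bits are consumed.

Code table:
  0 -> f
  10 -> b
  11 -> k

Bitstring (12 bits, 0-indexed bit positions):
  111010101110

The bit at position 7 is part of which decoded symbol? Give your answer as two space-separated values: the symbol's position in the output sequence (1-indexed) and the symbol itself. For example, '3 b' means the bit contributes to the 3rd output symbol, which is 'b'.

Bit 0: prefix='1' (no match yet)
Bit 1: prefix='11' -> emit 'k', reset
Bit 2: prefix='1' (no match yet)
Bit 3: prefix='10' -> emit 'b', reset
Bit 4: prefix='1' (no match yet)
Bit 5: prefix='10' -> emit 'b', reset
Bit 6: prefix='1' (no match yet)
Bit 7: prefix='10' -> emit 'b', reset
Bit 8: prefix='1' (no match yet)
Bit 9: prefix='11' -> emit 'k', reset
Bit 10: prefix='1' (no match yet)
Bit 11: prefix='10' -> emit 'b', reset

Answer: 4 b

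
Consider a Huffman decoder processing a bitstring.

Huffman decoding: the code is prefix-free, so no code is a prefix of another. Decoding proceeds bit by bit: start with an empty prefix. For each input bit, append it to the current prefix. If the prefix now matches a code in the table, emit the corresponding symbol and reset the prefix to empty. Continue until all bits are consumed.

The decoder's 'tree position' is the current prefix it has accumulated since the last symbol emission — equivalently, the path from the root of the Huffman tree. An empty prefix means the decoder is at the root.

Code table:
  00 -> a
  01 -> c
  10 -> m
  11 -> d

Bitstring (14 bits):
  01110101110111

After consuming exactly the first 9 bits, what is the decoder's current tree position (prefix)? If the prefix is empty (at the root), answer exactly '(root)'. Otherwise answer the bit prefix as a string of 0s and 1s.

Answer: 1

Derivation:
Bit 0: prefix='0' (no match yet)
Bit 1: prefix='01' -> emit 'c', reset
Bit 2: prefix='1' (no match yet)
Bit 3: prefix='11' -> emit 'd', reset
Bit 4: prefix='0' (no match yet)
Bit 5: prefix='01' -> emit 'c', reset
Bit 6: prefix='0' (no match yet)
Bit 7: prefix='01' -> emit 'c', reset
Bit 8: prefix='1' (no match yet)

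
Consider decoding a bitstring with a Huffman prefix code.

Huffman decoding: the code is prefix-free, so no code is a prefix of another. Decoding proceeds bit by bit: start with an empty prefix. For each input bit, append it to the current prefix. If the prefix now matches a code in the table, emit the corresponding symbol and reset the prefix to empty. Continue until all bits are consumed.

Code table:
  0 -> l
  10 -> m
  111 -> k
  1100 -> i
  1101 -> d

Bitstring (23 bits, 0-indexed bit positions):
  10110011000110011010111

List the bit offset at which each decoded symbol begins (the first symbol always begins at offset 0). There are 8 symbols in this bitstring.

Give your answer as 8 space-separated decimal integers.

Answer: 0 2 6 10 11 15 19 20

Derivation:
Bit 0: prefix='1' (no match yet)
Bit 1: prefix='10' -> emit 'm', reset
Bit 2: prefix='1' (no match yet)
Bit 3: prefix='11' (no match yet)
Bit 4: prefix='110' (no match yet)
Bit 5: prefix='1100' -> emit 'i', reset
Bit 6: prefix='1' (no match yet)
Bit 7: prefix='11' (no match yet)
Bit 8: prefix='110' (no match yet)
Bit 9: prefix='1100' -> emit 'i', reset
Bit 10: prefix='0' -> emit 'l', reset
Bit 11: prefix='1' (no match yet)
Bit 12: prefix='11' (no match yet)
Bit 13: prefix='110' (no match yet)
Bit 14: prefix='1100' -> emit 'i', reset
Bit 15: prefix='1' (no match yet)
Bit 16: prefix='11' (no match yet)
Bit 17: prefix='110' (no match yet)
Bit 18: prefix='1101' -> emit 'd', reset
Bit 19: prefix='0' -> emit 'l', reset
Bit 20: prefix='1' (no match yet)
Bit 21: prefix='11' (no match yet)
Bit 22: prefix='111' -> emit 'k', reset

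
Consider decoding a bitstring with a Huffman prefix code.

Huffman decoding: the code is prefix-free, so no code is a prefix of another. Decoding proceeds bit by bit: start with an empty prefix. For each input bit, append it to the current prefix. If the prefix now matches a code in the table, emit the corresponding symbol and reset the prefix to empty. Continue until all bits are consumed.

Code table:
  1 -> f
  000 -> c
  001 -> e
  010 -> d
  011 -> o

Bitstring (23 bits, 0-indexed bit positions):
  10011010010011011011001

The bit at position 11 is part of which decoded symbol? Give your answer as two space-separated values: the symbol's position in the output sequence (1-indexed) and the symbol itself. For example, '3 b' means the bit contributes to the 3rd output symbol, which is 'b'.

Bit 0: prefix='1' -> emit 'f', reset
Bit 1: prefix='0' (no match yet)
Bit 2: prefix='00' (no match yet)
Bit 3: prefix='001' -> emit 'e', reset
Bit 4: prefix='1' -> emit 'f', reset
Bit 5: prefix='0' (no match yet)
Bit 6: prefix='01' (no match yet)
Bit 7: prefix='010' -> emit 'd', reset
Bit 8: prefix='0' (no match yet)
Bit 9: prefix='01' (no match yet)
Bit 10: prefix='010' -> emit 'd', reset
Bit 11: prefix='0' (no match yet)
Bit 12: prefix='01' (no match yet)
Bit 13: prefix='011' -> emit 'o', reset
Bit 14: prefix='0' (no match yet)
Bit 15: prefix='01' (no match yet)

Answer: 6 o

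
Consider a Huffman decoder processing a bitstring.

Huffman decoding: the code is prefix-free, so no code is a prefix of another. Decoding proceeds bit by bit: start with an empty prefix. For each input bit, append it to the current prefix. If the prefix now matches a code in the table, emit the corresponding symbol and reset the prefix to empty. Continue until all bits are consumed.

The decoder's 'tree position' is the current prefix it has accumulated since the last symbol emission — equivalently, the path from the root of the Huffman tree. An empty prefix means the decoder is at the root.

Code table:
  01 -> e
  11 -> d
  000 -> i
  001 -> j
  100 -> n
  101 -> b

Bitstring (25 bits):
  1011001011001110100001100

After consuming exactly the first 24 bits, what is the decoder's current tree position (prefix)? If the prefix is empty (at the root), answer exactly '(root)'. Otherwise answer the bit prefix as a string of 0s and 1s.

Bit 0: prefix='1' (no match yet)
Bit 1: prefix='10' (no match yet)
Bit 2: prefix='101' -> emit 'b', reset
Bit 3: prefix='1' (no match yet)
Bit 4: prefix='10' (no match yet)
Bit 5: prefix='100' -> emit 'n', reset
Bit 6: prefix='1' (no match yet)
Bit 7: prefix='10' (no match yet)
Bit 8: prefix='101' -> emit 'b', reset
Bit 9: prefix='1' (no match yet)
Bit 10: prefix='10' (no match yet)
Bit 11: prefix='100' -> emit 'n', reset
Bit 12: prefix='1' (no match yet)
Bit 13: prefix='11' -> emit 'd', reset
Bit 14: prefix='1' (no match yet)
Bit 15: prefix='10' (no match yet)
Bit 16: prefix='101' -> emit 'b', reset
Bit 17: prefix='0' (no match yet)
Bit 18: prefix='00' (no match yet)
Bit 19: prefix='000' -> emit 'i', reset
Bit 20: prefix='0' (no match yet)
Bit 21: prefix='01' -> emit 'e', reset
Bit 22: prefix='1' (no match yet)
Bit 23: prefix='10' (no match yet)

Answer: 10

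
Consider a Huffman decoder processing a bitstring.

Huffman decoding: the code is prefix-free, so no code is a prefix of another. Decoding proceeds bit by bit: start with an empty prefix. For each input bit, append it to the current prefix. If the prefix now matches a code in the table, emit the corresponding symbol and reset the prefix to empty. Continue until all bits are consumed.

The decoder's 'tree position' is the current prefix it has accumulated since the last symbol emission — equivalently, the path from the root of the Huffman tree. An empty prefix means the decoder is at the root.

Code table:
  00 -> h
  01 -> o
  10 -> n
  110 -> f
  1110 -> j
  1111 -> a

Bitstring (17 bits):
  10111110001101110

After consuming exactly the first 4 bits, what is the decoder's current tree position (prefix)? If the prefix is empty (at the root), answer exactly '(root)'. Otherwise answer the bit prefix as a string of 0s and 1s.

Answer: 11

Derivation:
Bit 0: prefix='1' (no match yet)
Bit 1: prefix='10' -> emit 'n', reset
Bit 2: prefix='1' (no match yet)
Bit 3: prefix='11' (no match yet)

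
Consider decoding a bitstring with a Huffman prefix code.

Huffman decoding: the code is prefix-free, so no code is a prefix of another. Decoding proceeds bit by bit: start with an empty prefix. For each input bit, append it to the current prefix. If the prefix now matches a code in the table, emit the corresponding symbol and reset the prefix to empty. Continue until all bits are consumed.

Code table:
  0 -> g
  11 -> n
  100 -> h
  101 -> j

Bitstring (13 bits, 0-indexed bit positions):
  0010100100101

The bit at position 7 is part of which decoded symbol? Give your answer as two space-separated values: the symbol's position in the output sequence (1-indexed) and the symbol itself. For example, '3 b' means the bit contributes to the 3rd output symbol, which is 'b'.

Bit 0: prefix='0' -> emit 'g', reset
Bit 1: prefix='0' -> emit 'g', reset
Bit 2: prefix='1' (no match yet)
Bit 3: prefix='10' (no match yet)
Bit 4: prefix='101' -> emit 'j', reset
Bit 5: prefix='0' -> emit 'g', reset
Bit 6: prefix='0' -> emit 'g', reset
Bit 7: prefix='1' (no match yet)
Bit 8: prefix='10' (no match yet)
Bit 9: prefix='100' -> emit 'h', reset
Bit 10: prefix='1' (no match yet)
Bit 11: prefix='10' (no match yet)

Answer: 6 h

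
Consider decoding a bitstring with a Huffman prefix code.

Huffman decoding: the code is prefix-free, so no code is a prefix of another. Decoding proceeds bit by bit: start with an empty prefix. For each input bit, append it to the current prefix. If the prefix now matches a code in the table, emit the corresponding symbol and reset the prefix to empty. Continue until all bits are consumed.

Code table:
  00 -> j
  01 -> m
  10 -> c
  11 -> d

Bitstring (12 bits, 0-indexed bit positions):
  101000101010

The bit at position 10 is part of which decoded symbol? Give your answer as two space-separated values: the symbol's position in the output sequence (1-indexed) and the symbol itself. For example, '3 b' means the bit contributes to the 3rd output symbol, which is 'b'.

Answer: 6 c

Derivation:
Bit 0: prefix='1' (no match yet)
Bit 1: prefix='10' -> emit 'c', reset
Bit 2: prefix='1' (no match yet)
Bit 3: prefix='10' -> emit 'c', reset
Bit 4: prefix='0' (no match yet)
Bit 5: prefix='00' -> emit 'j', reset
Bit 6: prefix='1' (no match yet)
Bit 7: prefix='10' -> emit 'c', reset
Bit 8: prefix='1' (no match yet)
Bit 9: prefix='10' -> emit 'c', reset
Bit 10: prefix='1' (no match yet)
Bit 11: prefix='10' -> emit 'c', reset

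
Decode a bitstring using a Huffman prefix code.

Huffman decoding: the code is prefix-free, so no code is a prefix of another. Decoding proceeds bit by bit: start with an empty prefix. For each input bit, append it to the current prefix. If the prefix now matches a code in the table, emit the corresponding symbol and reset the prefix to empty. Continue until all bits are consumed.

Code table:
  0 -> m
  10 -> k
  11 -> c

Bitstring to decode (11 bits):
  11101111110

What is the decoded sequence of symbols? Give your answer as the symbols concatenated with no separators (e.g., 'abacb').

Bit 0: prefix='1' (no match yet)
Bit 1: prefix='11' -> emit 'c', reset
Bit 2: prefix='1' (no match yet)
Bit 3: prefix='10' -> emit 'k', reset
Bit 4: prefix='1' (no match yet)
Bit 5: prefix='11' -> emit 'c', reset
Bit 6: prefix='1' (no match yet)
Bit 7: prefix='11' -> emit 'c', reset
Bit 8: prefix='1' (no match yet)
Bit 9: prefix='11' -> emit 'c', reset
Bit 10: prefix='0' -> emit 'm', reset

Answer: ckcccm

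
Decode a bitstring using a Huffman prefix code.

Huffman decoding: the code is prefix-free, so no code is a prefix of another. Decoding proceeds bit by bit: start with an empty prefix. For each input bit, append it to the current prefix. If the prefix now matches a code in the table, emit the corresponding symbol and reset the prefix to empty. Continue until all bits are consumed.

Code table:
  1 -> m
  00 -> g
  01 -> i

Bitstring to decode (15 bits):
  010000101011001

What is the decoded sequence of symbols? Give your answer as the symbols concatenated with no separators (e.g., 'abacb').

Bit 0: prefix='0' (no match yet)
Bit 1: prefix='01' -> emit 'i', reset
Bit 2: prefix='0' (no match yet)
Bit 3: prefix='00' -> emit 'g', reset
Bit 4: prefix='0' (no match yet)
Bit 5: prefix='00' -> emit 'g', reset
Bit 6: prefix='1' -> emit 'm', reset
Bit 7: prefix='0' (no match yet)
Bit 8: prefix='01' -> emit 'i', reset
Bit 9: prefix='0' (no match yet)
Bit 10: prefix='01' -> emit 'i', reset
Bit 11: prefix='1' -> emit 'm', reset
Bit 12: prefix='0' (no match yet)
Bit 13: prefix='00' -> emit 'g', reset
Bit 14: prefix='1' -> emit 'm', reset

Answer: iggmiimgm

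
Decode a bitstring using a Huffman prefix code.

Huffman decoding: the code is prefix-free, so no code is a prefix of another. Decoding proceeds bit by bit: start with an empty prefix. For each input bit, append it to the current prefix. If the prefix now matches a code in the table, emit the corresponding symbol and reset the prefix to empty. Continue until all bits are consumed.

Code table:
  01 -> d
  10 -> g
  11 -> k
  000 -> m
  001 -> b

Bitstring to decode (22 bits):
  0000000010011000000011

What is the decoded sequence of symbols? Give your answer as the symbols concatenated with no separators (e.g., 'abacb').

Bit 0: prefix='0' (no match yet)
Bit 1: prefix='00' (no match yet)
Bit 2: prefix='000' -> emit 'm', reset
Bit 3: prefix='0' (no match yet)
Bit 4: prefix='00' (no match yet)
Bit 5: prefix='000' -> emit 'm', reset
Bit 6: prefix='0' (no match yet)
Bit 7: prefix='00' (no match yet)
Bit 8: prefix='001' -> emit 'b', reset
Bit 9: prefix='0' (no match yet)
Bit 10: prefix='00' (no match yet)
Bit 11: prefix='001' -> emit 'b', reset
Bit 12: prefix='1' (no match yet)
Bit 13: prefix='10' -> emit 'g', reset
Bit 14: prefix='0' (no match yet)
Bit 15: prefix='00' (no match yet)
Bit 16: prefix='000' -> emit 'm', reset
Bit 17: prefix='0' (no match yet)
Bit 18: prefix='00' (no match yet)
Bit 19: prefix='000' -> emit 'm', reset
Bit 20: prefix='1' (no match yet)
Bit 21: prefix='11' -> emit 'k', reset

Answer: mmbbgmmk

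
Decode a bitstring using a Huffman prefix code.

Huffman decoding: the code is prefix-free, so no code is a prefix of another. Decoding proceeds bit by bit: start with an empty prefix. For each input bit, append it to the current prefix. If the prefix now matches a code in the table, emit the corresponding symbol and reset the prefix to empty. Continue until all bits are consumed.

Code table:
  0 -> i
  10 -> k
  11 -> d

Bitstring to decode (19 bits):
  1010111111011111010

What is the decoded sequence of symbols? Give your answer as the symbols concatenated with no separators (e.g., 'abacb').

Bit 0: prefix='1' (no match yet)
Bit 1: prefix='10' -> emit 'k', reset
Bit 2: prefix='1' (no match yet)
Bit 3: prefix='10' -> emit 'k', reset
Bit 4: prefix='1' (no match yet)
Bit 5: prefix='11' -> emit 'd', reset
Bit 6: prefix='1' (no match yet)
Bit 7: prefix='11' -> emit 'd', reset
Bit 8: prefix='1' (no match yet)
Bit 9: prefix='11' -> emit 'd', reset
Bit 10: prefix='0' -> emit 'i', reset
Bit 11: prefix='1' (no match yet)
Bit 12: prefix='11' -> emit 'd', reset
Bit 13: prefix='1' (no match yet)
Bit 14: prefix='11' -> emit 'd', reset
Bit 15: prefix='1' (no match yet)
Bit 16: prefix='10' -> emit 'k', reset
Bit 17: prefix='1' (no match yet)
Bit 18: prefix='10' -> emit 'k', reset

Answer: kkdddiddkk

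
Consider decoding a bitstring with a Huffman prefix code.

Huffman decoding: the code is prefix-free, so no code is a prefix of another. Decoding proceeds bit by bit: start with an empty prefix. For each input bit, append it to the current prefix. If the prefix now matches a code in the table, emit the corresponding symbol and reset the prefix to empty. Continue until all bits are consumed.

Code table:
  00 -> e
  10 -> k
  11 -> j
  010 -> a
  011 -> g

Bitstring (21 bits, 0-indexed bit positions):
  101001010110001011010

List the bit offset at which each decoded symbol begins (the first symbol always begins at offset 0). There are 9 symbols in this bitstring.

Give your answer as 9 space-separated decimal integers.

Answer: 0 2 4 7 9 11 13 16 18

Derivation:
Bit 0: prefix='1' (no match yet)
Bit 1: prefix='10' -> emit 'k', reset
Bit 2: prefix='1' (no match yet)
Bit 3: prefix='10' -> emit 'k', reset
Bit 4: prefix='0' (no match yet)
Bit 5: prefix='01' (no match yet)
Bit 6: prefix='010' -> emit 'a', reset
Bit 7: prefix='1' (no match yet)
Bit 8: prefix='10' -> emit 'k', reset
Bit 9: prefix='1' (no match yet)
Bit 10: prefix='11' -> emit 'j', reset
Bit 11: prefix='0' (no match yet)
Bit 12: prefix='00' -> emit 'e', reset
Bit 13: prefix='0' (no match yet)
Bit 14: prefix='01' (no match yet)
Bit 15: prefix='010' -> emit 'a', reset
Bit 16: prefix='1' (no match yet)
Bit 17: prefix='11' -> emit 'j', reset
Bit 18: prefix='0' (no match yet)
Bit 19: prefix='01' (no match yet)
Bit 20: prefix='010' -> emit 'a', reset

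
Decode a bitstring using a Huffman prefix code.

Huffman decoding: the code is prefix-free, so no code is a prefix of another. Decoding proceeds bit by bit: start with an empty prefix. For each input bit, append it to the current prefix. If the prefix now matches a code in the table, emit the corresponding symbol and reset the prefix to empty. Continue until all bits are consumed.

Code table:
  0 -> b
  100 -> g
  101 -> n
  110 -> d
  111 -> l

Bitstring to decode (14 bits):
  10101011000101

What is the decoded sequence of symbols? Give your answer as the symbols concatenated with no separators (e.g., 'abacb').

Answer: nbngbn

Derivation:
Bit 0: prefix='1' (no match yet)
Bit 1: prefix='10' (no match yet)
Bit 2: prefix='101' -> emit 'n', reset
Bit 3: prefix='0' -> emit 'b', reset
Bit 4: prefix='1' (no match yet)
Bit 5: prefix='10' (no match yet)
Bit 6: prefix='101' -> emit 'n', reset
Bit 7: prefix='1' (no match yet)
Bit 8: prefix='10' (no match yet)
Bit 9: prefix='100' -> emit 'g', reset
Bit 10: prefix='0' -> emit 'b', reset
Bit 11: prefix='1' (no match yet)
Bit 12: prefix='10' (no match yet)
Bit 13: prefix='101' -> emit 'n', reset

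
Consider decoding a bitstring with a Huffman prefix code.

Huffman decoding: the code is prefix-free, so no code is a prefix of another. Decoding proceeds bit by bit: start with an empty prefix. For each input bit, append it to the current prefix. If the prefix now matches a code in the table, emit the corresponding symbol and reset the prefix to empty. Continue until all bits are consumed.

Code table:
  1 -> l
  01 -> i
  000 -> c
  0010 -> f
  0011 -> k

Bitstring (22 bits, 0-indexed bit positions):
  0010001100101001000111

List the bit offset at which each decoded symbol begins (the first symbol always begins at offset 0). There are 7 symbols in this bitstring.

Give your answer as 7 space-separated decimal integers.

Answer: 0 4 8 12 13 17 21

Derivation:
Bit 0: prefix='0' (no match yet)
Bit 1: prefix='00' (no match yet)
Bit 2: prefix='001' (no match yet)
Bit 3: prefix='0010' -> emit 'f', reset
Bit 4: prefix='0' (no match yet)
Bit 5: prefix='00' (no match yet)
Bit 6: prefix='001' (no match yet)
Bit 7: prefix='0011' -> emit 'k', reset
Bit 8: prefix='0' (no match yet)
Bit 9: prefix='00' (no match yet)
Bit 10: prefix='001' (no match yet)
Bit 11: prefix='0010' -> emit 'f', reset
Bit 12: prefix='1' -> emit 'l', reset
Bit 13: prefix='0' (no match yet)
Bit 14: prefix='00' (no match yet)
Bit 15: prefix='001' (no match yet)
Bit 16: prefix='0010' -> emit 'f', reset
Bit 17: prefix='0' (no match yet)
Bit 18: prefix='00' (no match yet)
Bit 19: prefix='001' (no match yet)
Bit 20: prefix='0011' -> emit 'k', reset
Bit 21: prefix='1' -> emit 'l', reset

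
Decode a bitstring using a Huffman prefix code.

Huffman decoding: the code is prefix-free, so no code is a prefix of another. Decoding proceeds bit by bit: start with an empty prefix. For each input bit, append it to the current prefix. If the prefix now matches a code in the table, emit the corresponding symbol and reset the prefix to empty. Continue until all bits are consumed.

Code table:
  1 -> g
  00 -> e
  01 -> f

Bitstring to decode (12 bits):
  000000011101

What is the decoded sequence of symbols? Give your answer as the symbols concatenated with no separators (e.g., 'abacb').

Answer: eeefggf

Derivation:
Bit 0: prefix='0' (no match yet)
Bit 1: prefix='00' -> emit 'e', reset
Bit 2: prefix='0' (no match yet)
Bit 3: prefix='00' -> emit 'e', reset
Bit 4: prefix='0' (no match yet)
Bit 5: prefix='00' -> emit 'e', reset
Bit 6: prefix='0' (no match yet)
Bit 7: prefix='01' -> emit 'f', reset
Bit 8: prefix='1' -> emit 'g', reset
Bit 9: prefix='1' -> emit 'g', reset
Bit 10: prefix='0' (no match yet)
Bit 11: prefix='01' -> emit 'f', reset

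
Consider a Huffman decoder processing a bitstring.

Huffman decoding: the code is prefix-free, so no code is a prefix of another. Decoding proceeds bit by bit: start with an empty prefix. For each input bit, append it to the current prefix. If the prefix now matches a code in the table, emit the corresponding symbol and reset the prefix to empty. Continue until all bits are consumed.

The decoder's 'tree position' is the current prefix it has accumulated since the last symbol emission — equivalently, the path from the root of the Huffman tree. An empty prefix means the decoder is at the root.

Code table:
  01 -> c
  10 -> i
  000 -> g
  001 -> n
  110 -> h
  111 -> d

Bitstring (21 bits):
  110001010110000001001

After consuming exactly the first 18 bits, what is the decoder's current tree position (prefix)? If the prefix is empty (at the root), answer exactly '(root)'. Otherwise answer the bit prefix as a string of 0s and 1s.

Answer: (root)

Derivation:
Bit 0: prefix='1' (no match yet)
Bit 1: prefix='11' (no match yet)
Bit 2: prefix='110' -> emit 'h', reset
Bit 3: prefix='0' (no match yet)
Bit 4: prefix='00' (no match yet)
Bit 5: prefix='001' -> emit 'n', reset
Bit 6: prefix='0' (no match yet)
Bit 7: prefix='01' -> emit 'c', reset
Bit 8: prefix='0' (no match yet)
Bit 9: prefix='01' -> emit 'c', reset
Bit 10: prefix='1' (no match yet)
Bit 11: prefix='10' -> emit 'i', reset
Bit 12: prefix='0' (no match yet)
Bit 13: prefix='00' (no match yet)
Bit 14: prefix='000' -> emit 'g', reset
Bit 15: prefix='0' (no match yet)
Bit 16: prefix='00' (no match yet)
Bit 17: prefix='001' -> emit 'n', reset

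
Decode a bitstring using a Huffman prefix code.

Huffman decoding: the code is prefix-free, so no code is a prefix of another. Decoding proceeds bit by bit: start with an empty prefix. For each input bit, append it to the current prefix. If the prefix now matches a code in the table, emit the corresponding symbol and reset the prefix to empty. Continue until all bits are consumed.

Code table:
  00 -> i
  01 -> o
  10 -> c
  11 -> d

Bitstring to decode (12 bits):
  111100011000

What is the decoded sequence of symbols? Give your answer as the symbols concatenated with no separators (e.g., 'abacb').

Answer: ddioci

Derivation:
Bit 0: prefix='1' (no match yet)
Bit 1: prefix='11' -> emit 'd', reset
Bit 2: prefix='1' (no match yet)
Bit 3: prefix='11' -> emit 'd', reset
Bit 4: prefix='0' (no match yet)
Bit 5: prefix='00' -> emit 'i', reset
Bit 6: prefix='0' (no match yet)
Bit 7: prefix='01' -> emit 'o', reset
Bit 8: prefix='1' (no match yet)
Bit 9: prefix='10' -> emit 'c', reset
Bit 10: prefix='0' (no match yet)
Bit 11: prefix='00' -> emit 'i', reset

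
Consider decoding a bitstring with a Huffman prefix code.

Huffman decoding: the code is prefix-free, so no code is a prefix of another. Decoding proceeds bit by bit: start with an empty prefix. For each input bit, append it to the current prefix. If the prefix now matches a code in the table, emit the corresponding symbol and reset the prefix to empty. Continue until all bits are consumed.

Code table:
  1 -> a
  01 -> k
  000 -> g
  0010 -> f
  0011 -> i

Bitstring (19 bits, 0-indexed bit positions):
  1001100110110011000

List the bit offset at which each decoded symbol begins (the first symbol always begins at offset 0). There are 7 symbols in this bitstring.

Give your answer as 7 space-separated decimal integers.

Answer: 0 1 5 9 11 12 16

Derivation:
Bit 0: prefix='1' -> emit 'a', reset
Bit 1: prefix='0' (no match yet)
Bit 2: prefix='00' (no match yet)
Bit 3: prefix='001' (no match yet)
Bit 4: prefix='0011' -> emit 'i', reset
Bit 5: prefix='0' (no match yet)
Bit 6: prefix='00' (no match yet)
Bit 7: prefix='001' (no match yet)
Bit 8: prefix='0011' -> emit 'i', reset
Bit 9: prefix='0' (no match yet)
Bit 10: prefix='01' -> emit 'k', reset
Bit 11: prefix='1' -> emit 'a', reset
Bit 12: prefix='0' (no match yet)
Bit 13: prefix='00' (no match yet)
Bit 14: prefix='001' (no match yet)
Bit 15: prefix='0011' -> emit 'i', reset
Bit 16: prefix='0' (no match yet)
Bit 17: prefix='00' (no match yet)
Bit 18: prefix='000' -> emit 'g', reset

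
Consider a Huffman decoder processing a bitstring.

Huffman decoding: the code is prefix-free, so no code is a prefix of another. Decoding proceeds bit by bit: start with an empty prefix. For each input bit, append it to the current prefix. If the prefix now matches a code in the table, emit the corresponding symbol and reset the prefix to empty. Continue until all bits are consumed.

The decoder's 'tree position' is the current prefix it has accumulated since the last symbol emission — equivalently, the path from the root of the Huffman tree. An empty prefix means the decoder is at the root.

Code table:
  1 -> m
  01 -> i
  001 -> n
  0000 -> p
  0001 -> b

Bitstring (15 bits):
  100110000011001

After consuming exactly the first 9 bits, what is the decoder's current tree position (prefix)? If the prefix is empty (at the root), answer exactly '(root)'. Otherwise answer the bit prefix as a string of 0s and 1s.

Bit 0: prefix='1' -> emit 'm', reset
Bit 1: prefix='0' (no match yet)
Bit 2: prefix='00' (no match yet)
Bit 3: prefix='001' -> emit 'n', reset
Bit 4: prefix='1' -> emit 'm', reset
Bit 5: prefix='0' (no match yet)
Bit 6: prefix='00' (no match yet)
Bit 7: prefix='000' (no match yet)
Bit 8: prefix='0000' -> emit 'p', reset

Answer: (root)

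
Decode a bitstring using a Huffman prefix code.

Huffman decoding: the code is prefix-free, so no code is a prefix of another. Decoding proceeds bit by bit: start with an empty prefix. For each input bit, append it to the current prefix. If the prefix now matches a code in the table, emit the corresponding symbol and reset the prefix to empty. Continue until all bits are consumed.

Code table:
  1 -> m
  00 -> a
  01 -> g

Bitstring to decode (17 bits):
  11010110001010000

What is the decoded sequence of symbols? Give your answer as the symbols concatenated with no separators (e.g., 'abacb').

Answer: mmggmaggaa

Derivation:
Bit 0: prefix='1' -> emit 'm', reset
Bit 1: prefix='1' -> emit 'm', reset
Bit 2: prefix='0' (no match yet)
Bit 3: prefix='01' -> emit 'g', reset
Bit 4: prefix='0' (no match yet)
Bit 5: prefix='01' -> emit 'g', reset
Bit 6: prefix='1' -> emit 'm', reset
Bit 7: prefix='0' (no match yet)
Bit 8: prefix='00' -> emit 'a', reset
Bit 9: prefix='0' (no match yet)
Bit 10: prefix='01' -> emit 'g', reset
Bit 11: prefix='0' (no match yet)
Bit 12: prefix='01' -> emit 'g', reset
Bit 13: prefix='0' (no match yet)
Bit 14: prefix='00' -> emit 'a', reset
Bit 15: prefix='0' (no match yet)
Bit 16: prefix='00' -> emit 'a', reset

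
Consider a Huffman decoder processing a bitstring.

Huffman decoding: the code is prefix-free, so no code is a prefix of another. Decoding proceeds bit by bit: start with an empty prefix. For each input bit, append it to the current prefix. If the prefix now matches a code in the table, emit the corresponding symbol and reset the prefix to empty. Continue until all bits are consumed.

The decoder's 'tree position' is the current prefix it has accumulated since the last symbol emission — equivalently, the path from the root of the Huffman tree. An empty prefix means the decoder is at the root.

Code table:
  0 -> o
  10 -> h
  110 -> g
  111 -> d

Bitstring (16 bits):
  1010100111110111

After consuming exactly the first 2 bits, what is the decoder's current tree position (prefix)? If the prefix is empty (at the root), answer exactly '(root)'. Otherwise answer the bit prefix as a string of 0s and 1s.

Bit 0: prefix='1' (no match yet)
Bit 1: prefix='10' -> emit 'h', reset

Answer: (root)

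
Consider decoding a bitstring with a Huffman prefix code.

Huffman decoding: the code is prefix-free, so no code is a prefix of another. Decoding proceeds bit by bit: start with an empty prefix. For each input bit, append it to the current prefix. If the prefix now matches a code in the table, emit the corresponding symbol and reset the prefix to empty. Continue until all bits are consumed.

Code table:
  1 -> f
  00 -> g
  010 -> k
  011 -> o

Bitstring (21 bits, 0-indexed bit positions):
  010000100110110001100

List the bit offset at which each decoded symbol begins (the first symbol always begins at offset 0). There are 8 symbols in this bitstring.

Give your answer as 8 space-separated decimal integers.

Bit 0: prefix='0' (no match yet)
Bit 1: prefix='01' (no match yet)
Bit 2: prefix='010' -> emit 'k', reset
Bit 3: prefix='0' (no match yet)
Bit 4: prefix='00' -> emit 'g', reset
Bit 5: prefix='0' (no match yet)
Bit 6: prefix='01' (no match yet)
Bit 7: prefix='010' -> emit 'k', reset
Bit 8: prefix='0' (no match yet)
Bit 9: prefix='01' (no match yet)
Bit 10: prefix='011' -> emit 'o', reset
Bit 11: prefix='0' (no match yet)
Bit 12: prefix='01' (no match yet)
Bit 13: prefix='011' -> emit 'o', reset
Bit 14: prefix='0' (no match yet)
Bit 15: prefix='00' -> emit 'g', reset
Bit 16: prefix='0' (no match yet)
Bit 17: prefix='01' (no match yet)
Bit 18: prefix='011' -> emit 'o', reset
Bit 19: prefix='0' (no match yet)
Bit 20: prefix='00' -> emit 'g', reset

Answer: 0 3 5 8 11 14 16 19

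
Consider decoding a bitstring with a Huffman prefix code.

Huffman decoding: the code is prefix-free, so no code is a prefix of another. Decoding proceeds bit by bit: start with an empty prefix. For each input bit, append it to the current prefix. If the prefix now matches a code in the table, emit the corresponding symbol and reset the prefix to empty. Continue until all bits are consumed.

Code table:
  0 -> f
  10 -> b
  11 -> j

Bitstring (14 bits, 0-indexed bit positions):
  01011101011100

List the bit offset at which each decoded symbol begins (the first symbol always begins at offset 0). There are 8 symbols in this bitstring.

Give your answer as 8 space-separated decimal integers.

Bit 0: prefix='0' -> emit 'f', reset
Bit 1: prefix='1' (no match yet)
Bit 2: prefix='10' -> emit 'b', reset
Bit 3: prefix='1' (no match yet)
Bit 4: prefix='11' -> emit 'j', reset
Bit 5: prefix='1' (no match yet)
Bit 6: prefix='10' -> emit 'b', reset
Bit 7: prefix='1' (no match yet)
Bit 8: prefix='10' -> emit 'b', reset
Bit 9: prefix='1' (no match yet)
Bit 10: prefix='11' -> emit 'j', reset
Bit 11: prefix='1' (no match yet)
Bit 12: prefix='10' -> emit 'b', reset
Bit 13: prefix='0' -> emit 'f', reset

Answer: 0 1 3 5 7 9 11 13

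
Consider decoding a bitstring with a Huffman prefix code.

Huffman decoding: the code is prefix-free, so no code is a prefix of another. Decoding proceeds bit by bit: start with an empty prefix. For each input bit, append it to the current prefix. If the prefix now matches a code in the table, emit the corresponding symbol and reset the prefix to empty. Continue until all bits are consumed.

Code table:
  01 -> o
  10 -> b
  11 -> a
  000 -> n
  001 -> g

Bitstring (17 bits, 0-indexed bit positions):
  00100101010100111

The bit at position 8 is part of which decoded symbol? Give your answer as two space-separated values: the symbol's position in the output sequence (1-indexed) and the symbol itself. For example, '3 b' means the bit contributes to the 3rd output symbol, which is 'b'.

Answer: 4 o

Derivation:
Bit 0: prefix='0' (no match yet)
Bit 1: prefix='00' (no match yet)
Bit 2: prefix='001' -> emit 'g', reset
Bit 3: prefix='0' (no match yet)
Bit 4: prefix='00' (no match yet)
Bit 5: prefix='001' -> emit 'g', reset
Bit 6: prefix='0' (no match yet)
Bit 7: prefix='01' -> emit 'o', reset
Bit 8: prefix='0' (no match yet)
Bit 9: prefix='01' -> emit 'o', reset
Bit 10: prefix='0' (no match yet)
Bit 11: prefix='01' -> emit 'o', reset
Bit 12: prefix='0' (no match yet)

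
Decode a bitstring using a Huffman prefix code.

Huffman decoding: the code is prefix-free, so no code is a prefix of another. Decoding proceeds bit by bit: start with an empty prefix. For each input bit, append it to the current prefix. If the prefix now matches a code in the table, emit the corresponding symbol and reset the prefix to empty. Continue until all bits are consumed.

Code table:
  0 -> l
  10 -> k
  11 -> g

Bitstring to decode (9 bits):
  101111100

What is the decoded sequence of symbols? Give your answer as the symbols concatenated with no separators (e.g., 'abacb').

Answer: kggkl

Derivation:
Bit 0: prefix='1' (no match yet)
Bit 1: prefix='10' -> emit 'k', reset
Bit 2: prefix='1' (no match yet)
Bit 3: prefix='11' -> emit 'g', reset
Bit 4: prefix='1' (no match yet)
Bit 5: prefix='11' -> emit 'g', reset
Bit 6: prefix='1' (no match yet)
Bit 7: prefix='10' -> emit 'k', reset
Bit 8: prefix='0' -> emit 'l', reset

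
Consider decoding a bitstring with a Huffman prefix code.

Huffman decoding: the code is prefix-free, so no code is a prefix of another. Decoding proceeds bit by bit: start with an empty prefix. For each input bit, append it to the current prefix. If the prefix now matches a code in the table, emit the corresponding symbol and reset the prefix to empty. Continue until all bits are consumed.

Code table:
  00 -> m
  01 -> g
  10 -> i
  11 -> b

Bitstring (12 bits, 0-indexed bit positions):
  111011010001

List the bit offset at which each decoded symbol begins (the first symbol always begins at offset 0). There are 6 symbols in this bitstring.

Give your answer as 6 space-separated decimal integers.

Answer: 0 2 4 6 8 10

Derivation:
Bit 0: prefix='1' (no match yet)
Bit 1: prefix='11' -> emit 'b', reset
Bit 2: prefix='1' (no match yet)
Bit 3: prefix='10' -> emit 'i', reset
Bit 4: prefix='1' (no match yet)
Bit 5: prefix='11' -> emit 'b', reset
Bit 6: prefix='0' (no match yet)
Bit 7: prefix='01' -> emit 'g', reset
Bit 8: prefix='0' (no match yet)
Bit 9: prefix='00' -> emit 'm', reset
Bit 10: prefix='0' (no match yet)
Bit 11: prefix='01' -> emit 'g', reset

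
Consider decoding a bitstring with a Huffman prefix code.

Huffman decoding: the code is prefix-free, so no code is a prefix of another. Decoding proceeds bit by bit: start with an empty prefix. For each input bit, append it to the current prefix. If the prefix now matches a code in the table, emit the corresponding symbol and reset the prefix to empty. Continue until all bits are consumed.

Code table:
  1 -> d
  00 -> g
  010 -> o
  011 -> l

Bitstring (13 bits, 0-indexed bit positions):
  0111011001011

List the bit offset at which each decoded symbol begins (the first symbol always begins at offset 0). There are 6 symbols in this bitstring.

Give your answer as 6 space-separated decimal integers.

Bit 0: prefix='0' (no match yet)
Bit 1: prefix='01' (no match yet)
Bit 2: prefix='011' -> emit 'l', reset
Bit 3: prefix='1' -> emit 'd', reset
Bit 4: prefix='0' (no match yet)
Bit 5: prefix='01' (no match yet)
Bit 6: prefix='011' -> emit 'l', reset
Bit 7: prefix='0' (no match yet)
Bit 8: prefix='00' -> emit 'g', reset
Bit 9: prefix='1' -> emit 'd', reset
Bit 10: prefix='0' (no match yet)
Bit 11: prefix='01' (no match yet)
Bit 12: prefix='011' -> emit 'l', reset

Answer: 0 3 4 7 9 10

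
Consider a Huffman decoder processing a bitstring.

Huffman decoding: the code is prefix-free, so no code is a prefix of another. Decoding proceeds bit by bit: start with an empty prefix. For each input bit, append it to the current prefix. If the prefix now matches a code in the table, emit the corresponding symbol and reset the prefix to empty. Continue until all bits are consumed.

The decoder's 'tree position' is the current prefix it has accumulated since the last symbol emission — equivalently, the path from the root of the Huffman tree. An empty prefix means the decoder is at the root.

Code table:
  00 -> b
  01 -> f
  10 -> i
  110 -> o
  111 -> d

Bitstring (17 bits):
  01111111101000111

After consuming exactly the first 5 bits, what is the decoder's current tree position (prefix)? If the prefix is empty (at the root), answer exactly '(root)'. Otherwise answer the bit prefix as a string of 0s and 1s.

Answer: (root)

Derivation:
Bit 0: prefix='0' (no match yet)
Bit 1: prefix='01' -> emit 'f', reset
Bit 2: prefix='1' (no match yet)
Bit 3: prefix='11' (no match yet)
Bit 4: prefix='111' -> emit 'd', reset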